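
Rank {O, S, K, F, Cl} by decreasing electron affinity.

Electron affinity generally becomes more exothermic across a period toward the halogens and less exothermic down a group.
These span different periods and groups, so the two trends combine.
O > K: relative to K, both the across-period and down-group shifts push O's electron affinity up.
S > O: this pair runs against the simple trend — see the exception note.
F > S: relative to S, both the across-period and down-group shifts push F's electron affinity up.
Cl > F: this pair runs against the simple trend — see the exception note.
Note the exception: S has a higher electron affinity than O, contrary to the simple trend — the compact 2p subshell of O repels the added electron more than S's larger 3p does.
Note the exception: Cl has a higher electron affinity than F, contrary to the simple trend — F's small 2p subshell makes the incoming electron feel strong e⁻–e⁻ repulsion, so Cl actually releases more energy on gaining an electron.
Approximate values (kJ/mol): O 141, F 328, S 200, Cl 349, K 48.
So from highest to lowest: Cl > F > S > O > K.

Cl > F > S > O > K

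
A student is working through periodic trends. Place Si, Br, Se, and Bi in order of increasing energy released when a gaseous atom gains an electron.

Bi < Si < Se < Br

Si is in period 3, group 14; Se is in period 4, group 16; Br is in period 4, group 17; Bi is in period 6, group 15.
Atoms with high Z_eff and room in the valence shell (especially the halogens) have the most exothermic electron affinities.
These span different periods and groups, so the two trends combine.
Si > Bi: period and group pull opposite ways; the down-group shift dominates (134 vs 91 kJ/mol).
Se > Si: the two effects oppose for this pair; the across-period effect wins (195 vs 134 kJ/mol).
Br > Se: both are in period 4; the period trend gives Br the larger value.
For reference (kJ/mol): Si 134, Se 195, Br 325, Bi 91.
So from lowest to highest: Bi < Si < Se < Br.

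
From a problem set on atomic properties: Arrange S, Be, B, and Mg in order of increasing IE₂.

Mg < Be < S < B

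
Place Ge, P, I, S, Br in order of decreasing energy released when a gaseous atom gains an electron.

Br, I, S, Ge, P

P is in period 3, group 15; S is in period 3, group 16; Ge is in period 4, group 14; Br is in period 4, group 17; I is in period 5, group 17.
Electron affinity generally becomes more exothermic across a period toward the halogens and less exothermic down a group.
Here both period and group differ, so the two effects have to be weighed against each other.
Ge > P: this pair runs against the simple trend — see the exception note.
S > Ge: relative to Ge, both the across-period and down-group shifts push S's electron affinity up.
I > S: period and group pull opposite ways; the across-period shift dominates (295 vs 200 kJ/mol).
Br > I: Br sits above I in group 17, so the down-group effect alone puts Br higher.
Note the exception: Ge has a higher electron affinity than P, contrary to the simple trend — adding an electron to P's half-filled np³ subshell costs electron-pairing energy.
For reference (kJ/mol): P 72, S 200, Ge 119, Br 325, I 295.
So from highest to lowest: Br > I > S > Ge > P.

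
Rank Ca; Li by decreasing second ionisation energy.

Consider each +1 ion: Ca⁺ still has 1 valence electron; Li⁺ is the bare [He] core.
Pulling an electron out of a noble-gas core costs far more than removing a remaining valence electron, so Li sits at the high end of IE_2.
The numbers (kJ/mol): Ca 1145, Li 7298.
So the second ionization energies run Ca < Li.

Li, Ca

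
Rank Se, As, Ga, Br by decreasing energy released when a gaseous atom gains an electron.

Ga is in period 4, group 13; As is in period 4, group 15; Se is in period 4, group 16; Br is in period 4, group 17.
EA tends to increase across a period and decrease down a group, though the pattern is less regular than for IE or radius.
All lie in period 4, so electron affinity increases left to right.
So from highest to lowest: Br > Se > As > Ga.

Br > Se > As > Ga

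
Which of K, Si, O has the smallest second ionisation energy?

Consider each +1 ion: K⁺ is the bare [Ar] core; Si⁺ still has 3 valence electrons; O⁺ still has 5 valence electrons.
Usually core removal costs more than valence removal, but here the competition is close: a tightly held n=2 valence electron can cost more to remove than an n=3 core electron, so the actual values have to decide it.
Valence configurations: Si⁺ [Ne]3s²3p¹, O⁺ [He]2s²2p³.
Tabulated IE_2 (kJ/mol): K 3052, Si 1577, O 3388.
Hence IE_2: Si < K < O.

Si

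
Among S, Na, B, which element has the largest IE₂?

Na

Consider each +1 ion: S⁺ still has 5 valence electrons; Na⁺ is the bare [Ne] core; B⁺ still has 2 valence electrons.
Pulling an electron out of a noble-gas core costs far more than removing a remaining valence electron, so Na sits at the high end of IE_2.
Valence configurations: S⁺ [Ne]3s²3p³, B⁺ [He]2s².
Approximate IE_2 values (kJ/mol): S 2252, Na 4562, B 2427.
Putting it together, IE_2: S < B < Na.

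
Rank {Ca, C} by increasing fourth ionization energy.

IE_4 is the cost of taking one more electron from the +3 cation: Ca³⁺ is already 1 electron into the core; C³⁺ still has 1 valence electron.
Core electrons are held far more tightly than valence electrons, so Ca tops the IE_4 order.
Approximate IE_4 values (kJ/mol): Ca 6491, C 6223.
So the fourth ionization energies run C < Ca.

C, Ca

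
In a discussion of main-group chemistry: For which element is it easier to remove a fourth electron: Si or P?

Si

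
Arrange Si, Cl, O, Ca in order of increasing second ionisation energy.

Ca < Si < Cl < O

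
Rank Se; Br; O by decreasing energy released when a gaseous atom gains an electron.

O is in period 2, group 16; Se is in period 4, group 16; Br is in period 4, group 17.
Adding an electron releases more energy for atoms nearer the top right (short of the noble gases).
Neither a single period nor a single group — weigh both effects.
Se > O: this pair runs against the simple trend — see the exception note.
Br > Se: Br lies to the right of Se in period 4, so the across-period effect alone puts Br higher.
Note the exception: Se has a higher electron affinity than O, contrary to the simple trend — O's compact 2p subshell gives strong electron–electron repulsion on the added electron.
Approximate values (kJ/mol): O 141, Se 195, Br 325.
So from highest to lowest: Br > Se > O.

Br, Se, O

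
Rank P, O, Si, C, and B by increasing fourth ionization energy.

Si, P, C, O, B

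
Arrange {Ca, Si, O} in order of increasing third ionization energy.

Si < Ca < O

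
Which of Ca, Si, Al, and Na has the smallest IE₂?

The second ionization energy removes an electron from the +1 ion. For each element: Ca⁺ still has 1 valence electron; Si⁺ still has 3 valence electrons; Al⁺ still has 2 valence electrons; Na⁺ is the bare [Ne] core.
Pulling an electron out of a noble-gas core costs far more than removing a remaining valence electron, so Na sits at the high end of IE_2.
Valence configurations: Ca⁺ [Ar]4s¹, Si⁺ [Ne]3s²3p¹, Al⁺ [Ne]3s².
Si⁺ loses a lone 3p electron whereas Al⁺ must break into a filled 3s² pair, so IE_2(Al) > IE_2(Si) even though Si has the higher nuclear charge.
Tabulated IE_2 (kJ/mol): Ca 1145, Si 1577, Al 1817, Na 4562.
So the second ionization energies run Ca < Si < Al < Na.

Ca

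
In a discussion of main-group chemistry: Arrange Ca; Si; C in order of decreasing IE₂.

C, Si, Ca

Consider each +1 ion: Ca⁺ still has 1 valence electron; Si⁺ still has 3 valence electrons; C⁺ still has 3 valence electrons.
All are still removing valence electrons, so compare the +1 ions as you would atoms: IE_2 generally rises across a period (higher Z_eff) and falls down a group (larger shell), subject to the usual subshell exceptions.
Valence configurations: Ca⁺ [Ar]4s¹, Si⁺ [Ne]3s²3p¹, C⁺ [He]2s²2p¹.
The numbers (kJ/mol): Ca 1145, Si 1577, C 2353.
Putting it together, IE_2: Ca < Si < C.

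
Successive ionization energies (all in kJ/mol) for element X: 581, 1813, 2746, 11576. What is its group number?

Group 13

Look for the largest jump between consecutive ionization energies: IE4/IE3 ≈ 4.2, far larger than any earlier ratio.
That jump marks the point where a core electron is being removed. So the atom has 3 valence electrons.
A main-group element with 3 valence electrons is in group 13.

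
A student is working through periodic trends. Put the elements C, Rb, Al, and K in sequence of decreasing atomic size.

Rb > K > Al > C

C is in period 2, group 14; Al is in period 3, group 13; K is in period 4, group 1; Rb is in period 5, group 1.
Moving right in a period, electrons are added to the same shell under a stronger nuclear pull, so atoms get smaller; moving down, a new shell is opened and atoms get larger.
Here both period and group differ, so the two effects have to be weighed against each other.
Al > C: relative to C, both the across-period and down-group shifts push Al's atomic radius up.
K > Al: relative to Al, both the across-period and down-group shifts push K's atomic radius up.
Rb > K: they share group 1; the group trend gives Rb the larger value.
For reference (pm): C 75, Al 126, K 196, Rb 210.
So from largest to smallest: Rb > K > Al > C.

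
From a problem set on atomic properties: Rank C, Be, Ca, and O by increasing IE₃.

After 2 electrons have been removed, what remains? C²⁺ still has 2 valence electrons; Be²⁺ is the bare [He] core; Ca²⁺ is the bare [Ar] core; O²⁺ still has 4 valence electrons.
Usually core removal costs more than valence removal, but here the competition is close: a tightly held n=2 valence electron can cost more to remove than an n=3 core electron, so the actual values have to decide it.
Valence configurations: C²⁺ [He]2s², O²⁺ [He]2s²2p².
Approximate IE_3 values (kJ/mol): C 4620, Be 14849, Ca 4912, O 5300.
Putting it together, IE_3: C < Ca < O < Be.

C, Ca, O, Be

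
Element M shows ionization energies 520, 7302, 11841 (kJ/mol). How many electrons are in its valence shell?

Look for the largest jump between consecutive ionization energies: IE2/IE1 ≈ 14.0, far larger than any earlier ratio.
That jump marks the point where a core electron is being removed. So the atom has 1 valence electron.

1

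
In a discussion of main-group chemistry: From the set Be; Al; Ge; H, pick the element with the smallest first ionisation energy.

Al

H is in period 1, group 1; Be is in period 2, group 2; Al is in period 3, group 13; Ge is in period 4, group 14.
Removing the outermost electron gets harder across a period and easier down a group.
These sit on a diagonal, where the across-period and down-group effects partly cancel.
Ge > Al: period and group pull opposite ways; the across-period shift dominates (762 vs 578 kJ/mol).
Be > Ge: period and group pull opposite ways; the down-group shift dominates (900 vs 762 kJ/mol).
H > Be: the two effects oppose for this pair; the down-group effect wins (1312 vs 900 kJ/mol).
For reference (kJ/mol): H 1312, Be 900, Al 578, Ge 762.
The smallest first ionisation energy among these belongs to Al.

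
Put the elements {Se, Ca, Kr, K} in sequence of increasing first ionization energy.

K < Ca < Se < Kr

K is in period 4, group 1; Ca is in period 4, group 2; Se is in period 4, group 16; Kr is in period 4, group 18.
Removing the outermost electron gets harder across a period and easier down a group.
All lie in period 4, so first ionization energy increases left to right.
So from lowest to highest: K < Ca < Se < Kr.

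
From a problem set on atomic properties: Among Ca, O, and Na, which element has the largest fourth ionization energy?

Na

The fourth ionization energy removes an electron from the +3 ion. For each element: Ca³⁺ is already 1 electron into the core; O³⁺ still has 3 valence electrons; Na³⁺ is already 2 electrons into the core.
Usually core removal costs more than valence removal, but here the competition is close: a tightly held n=2 valence electron can cost more to remove than an n=3 core electron, so the actual values have to decide it.
Tabulated IE_4 (kJ/mol): Ca 6491, O 7469, Na 9543.
So the fourth ionization energies run Ca < O < Na.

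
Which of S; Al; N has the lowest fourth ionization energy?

S

IE_4 is the cost of taking one more electron from the +3 cation: S³⁺ still has 3 valence electrons; Al³⁺ is the bare [Ne] core; N³⁺ still has 2 valence electrons.
Pulling an electron out of a noble-gas core costs far more than removing a remaining valence electron, so Al sits at the high end of IE_4.
Valence configurations: S³⁺ [Ne]3s²3p¹, N³⁺ [He]2s².
Tabulated IE_4 (kJ/mol): S 4556, Al 11577, N 7475.
So the fourth ionization energies run S < N < Al.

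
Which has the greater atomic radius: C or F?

C

C is in period 2, group 14; F is in period 2, group 17.
Atomic radius shrinks across a period as nuclear charge pulls the same shell inward, and grows down a group as new shells are added.
All lie in period 2, so atomic radius increases right to left.
So C has the greater atomic radius (C > F).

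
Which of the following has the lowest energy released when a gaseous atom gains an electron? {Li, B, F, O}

Adding an electron releases more energy for atoms nearer the top right (short of the noble gases).
All lie in period 2; the across-period trend (electron affinity increases left to right) applies, with the exception below.
Note the exception: Li has a higher electron affinity than B, contrary to the simple trend — B's ns²np¹ configuration gives only a small electron affinity — the sparsely filled np subshell binds an added electron weakly.
Approximate values (kJ/mol): Li 60, B 27, O 141, F 328.
The lowest energy released when a gaseous atom gains an electron among these belongs to B.

B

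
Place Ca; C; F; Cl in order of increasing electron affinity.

C is in period 2, group 14; F is in period 2, group 17; Cl is in period 3, group 17; Ca is in period 4, group 2.
Adding an electron releases more energy for atoms nearer the top right (short of the noble gases).
These span different periods and groups, so the two trends combine.
C > Ca: relative to Ca, both the across-period and down-group shifts push C's electron affinity up.
F > C: F lies to the right of C in period 2, so the across-period effect alone puts F higher.
Cl > F: this pair runs against the simple trend — see the exception note.
Note the exception: Cl has a higher electron affinity than F, contrary to the simple trend — F's small 2p subshell makes the incoming electron feel strong e⁻–e⁻ repulsion, so Cl actually releases more energy on gaining an electron.
Tabulated electron affinity (kJ/mol): C 122, F 328, Cl 349, Ca 2.
So from lowest to highest: Ca < C < F < Cl.

Ca < C < F < Cl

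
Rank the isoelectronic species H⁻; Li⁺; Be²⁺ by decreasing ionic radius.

H⁻ > Li⁺ > Be²⁺

All of these have 2 electrons, so size is governed by nuclear charge alone: the more protons, the stronger the pull on the same electron cloud, and the smaller the ion.
Nuclear charges: Be²⁺ (Z=4), Li⁺ (Z=3), H⁻ (Z=1).
Largest to smallest: H⁻ > Li⁺ > Be²⁺.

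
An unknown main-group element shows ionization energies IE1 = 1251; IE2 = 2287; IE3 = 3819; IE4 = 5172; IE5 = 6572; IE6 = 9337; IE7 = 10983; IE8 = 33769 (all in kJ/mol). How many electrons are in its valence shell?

Look for the largest jump between consecutive ionization energies: IE8/IE7 ≈ 3.1, far larger than any earlier ratio.
That jump marks the point where a core electron is being removed. So the atom has 7 valence electrons.

7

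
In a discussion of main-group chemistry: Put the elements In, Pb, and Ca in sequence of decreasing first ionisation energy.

Pb > Ca > In

Ca is in period 4, group 2; In is in period 5, group 13; Pb is in period 6, group 14.
Across a period the outer electron is held more tightly (higher IE₁); down a group it sits in a higher shell, more shielded, and comes off more easily.
These sit on a diagonal, where the across-period and down-group effects partly cancel.
Ca > In: the two effects oppose for this pair; the down-group effect wins (590 vs 558 kJ/mol).
Pb > Ca: period and group pull opposite ways; the across-period shift dominates (716 vs 590 kJ/mol).
Approximate values (kJ/mol): Ca 590, In 558, Pb 716.
So from highest to lowest: Pb > Ca > In.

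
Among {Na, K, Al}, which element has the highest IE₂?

Na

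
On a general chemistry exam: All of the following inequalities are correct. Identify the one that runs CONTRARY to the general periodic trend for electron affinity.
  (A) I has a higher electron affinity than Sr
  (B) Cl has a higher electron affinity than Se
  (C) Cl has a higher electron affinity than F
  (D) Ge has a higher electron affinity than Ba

The general trend: electron affinity increases across a period and decreases down a group.
(A) I (period 5, group 17) vs Sr (period 5, group 2): the stated order agrees with the simple trend.
(B) Cl (period 3, group 17) vs Se (period 4, group 16): the stated order agrees with the simple trend.
(C) Cl (period 3, group 17) vs F (period 2, group 17): the stated order contradicts the simple trend.
(D) Ge (period 4, group 14) vs Ba (period 6, group 2): the stated order agrees with the simple trend.
The exception is (C): F's small 2p subshell makes the incoming electron feel strong e⁻–e⁻ repulsion, so Cl actually releases more energy on gaining an electron.

(C)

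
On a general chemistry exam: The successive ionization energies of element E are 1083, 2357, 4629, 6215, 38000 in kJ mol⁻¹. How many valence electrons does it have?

4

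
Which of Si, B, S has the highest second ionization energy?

The second ionization energy removes an electron from the +1 ion. For each element: Si⁺ still has 3 valence electrons; B⁺ still has 2 valence electrons; S⁺ still has 5 valence electrons.
All are still removing valence electrons, so compare the +1 ions as you would atoms: IE_2 generally rises across a period (higher Z_eff) and falls down a group (larger shell), subject to the usual subshell exceptions.
Valence configurations: Si⁺ [Ne]3s²3p¹, B⁺ [He]2s², S⁺ [Ne]3s²3p³.
Approximate IE_2 values (kJ/mol): Si 1577, B 2427, S 2252.
Putting it together, IE_2: Si < S < B.

B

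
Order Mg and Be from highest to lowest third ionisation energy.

Be, Mg

After 2 electrons have been removed, what remains? Mg²⁺ is the bare [Ne] core; Be²⁺ is the bare [He] core.
All of these are removing an electron from a noble-gas core or deeper; the smaller core (lower principal quantum number) is held far more tightly, and within a period the higher nuclear charge binds the same core more tightly.
Approximate IE_3 values (kJ/mol): Mg 7733, Be 14849.
Putting it together, IE_3: Mg < Be.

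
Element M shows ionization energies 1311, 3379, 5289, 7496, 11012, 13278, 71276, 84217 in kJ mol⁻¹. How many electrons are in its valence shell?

6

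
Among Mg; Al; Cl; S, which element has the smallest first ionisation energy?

Across a period the outer electron is held more tightly (higher IE₁); down a group it sits in a higher shell, more shielded, and comes off more easily.
All lie in period 3; the across-period trend (first ionization energy increases left to right) applies, with the exception below.
Note the exception: Mg has a higher first ionization energy than Al, contrary to the simple trend — Al's single 3p electron is easier to remove than one from Mg's filled 3s².
For reference (kJ/mol): Mg 738, Al 578, S 1000, Cl 1251.
The smallest first ionisation energy among these belongs to Al.

Al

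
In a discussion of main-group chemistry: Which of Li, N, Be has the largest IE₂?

Consider each +1 ion: Li⁺ is the bare [He] core; N⁺ still has 4 valence electrons; Be⁺ still has 1 valence electron.
Breaking into a closed-shell core is much more expensive than removing a leftover valence electron — Li has the largest IE_2 here.
Valence configurations: N⁺ [He]2s²2p², Be⁺ [He]2s¹.
Approximate IE_2 values (kJ/mol): Li 7298, N 2856, Be 1757.
Hence IE_2: Be < N < Li.

Li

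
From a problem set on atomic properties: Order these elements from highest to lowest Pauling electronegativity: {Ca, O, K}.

O is in period 2, group 16; K is in period 4, group 1; Ca is in period 4, group 2.
Smaller atoms with higher effective nuclear charge are more electronegative.
Here both period and group differ, so the two effects have to be weighed against each other.
Ca > K: both are in period 4; the period trend gives Ca the larger value.
O > Ca: both effects reinforce here, so O is clearly the higher of the two.
For reference (Pauling): O 3.44, K 0.82, Ca 1.00.
So from highest to lowest: O > Ca > K.

O, Ca, K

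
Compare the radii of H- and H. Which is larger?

Forming H- adds 1 electron to H. More electron–electron repulsion in the same shell, with unchanged nuclear charge, lets the cloud expand.
An anion is larger than its parent atom: H- > H.

H-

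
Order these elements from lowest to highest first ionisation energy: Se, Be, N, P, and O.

Across a period the outer electron is held more tightly (higher IE₁); down a group it sits in a higher shell, more shielded, and comes off more easily.
Neither a single period nor a single group — weigh both effects.
Se > Be: the two effects oppose for this pair; the across-period effect wins (941 vs 900 kJ/mol).
P > Se: period and group pull opposite ways; the down-group shift dominates (1012 vs 941 kJ/mol).
O > P: relative to P, both the across-period and down-group shifts push O's first ionization energy up.
N > O: this pair runs against the simple trend — see the exception note.
Note the exception: N has a higher first ionization energy than O, contrary to the simple trend — pairing an electron in O's 2p⁴ costs repulsion energy, so O ionizes more easily than half-filled N (2p³).
For reference (kJ/mol): Be 900, N 1402, O 1314, P 1012, Se 941.
So from lowest to highest: Be < Se < P < O < N.

Be, Se, P, O, N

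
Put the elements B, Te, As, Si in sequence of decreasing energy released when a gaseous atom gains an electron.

Te > Si > As > B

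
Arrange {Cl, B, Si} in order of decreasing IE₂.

The second ionization energy removes an electron from the +1 ion. For each element: Cl⁺ still has 6 valence electrons; B⁺ still has 2 valence electrons; Si⁺ still has 3 valence electrons.
All are still removing valence electrons, so compare the +1 ions as you would atoms: IE_2 generally rises across a period (higher Z_eff) and falls down a group (larger shell), subject to the usual subshell exceptions.
Valence configurations: Cl⁺ [Ne]3s²3p⁴, B⁺ [He]2s², Si⁺ [Ne]3s²3p¹.
Tabulated IE_2 (kJ/mol): Cl 2298, B 2427, Si 1577.
Hence IE_2: Si < Cl < B.

B, Cl, Si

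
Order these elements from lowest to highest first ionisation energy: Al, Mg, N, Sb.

Al < Mg < Sb < N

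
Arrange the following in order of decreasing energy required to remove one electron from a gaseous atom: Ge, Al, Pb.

Al is in period 3, group 13; Ge is in period 4, group 14; Pb is in period 6, group 14.
Removing the outermost electron gets harder across a period and easier down a group.
Here both period and group differ, so the two effects have to be weighed against each other.
Pb > Al: period and group pull opposite ways; the across-period shift dominates (716 vs 578 kJ/mol).
Ge > Pb: they share group 14; the group trend gives Ge the larger value.
For reference (kJ/mol): Al 578, Ge 762, Pb 716.
So from highest to lowest: Ge > Pb > Al.

Ge > Pb > Al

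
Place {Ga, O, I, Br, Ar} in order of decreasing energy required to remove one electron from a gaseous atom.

Ar, O, Br, I, Ga

O is in period 2, group 16; Ar is in period 3, group 18; Ga is in period 4, group 13; Br is in period 4, group 17; I is in period 5, group 17.
IE₁ increases left→right with effective nuclear charge and decreases top→bottom as the valence shell moves farther out.
These span different periods and groups, so the two trends combine.
I > Ga: the two effects oppose for this pair; the across-period effect wins (1008 vs 579 kJ/mol).
Br > I: they share group 17; the group trend gives Br the larger value.
O > Br: period and group pull opposite ways; the down-group shift dominates (1314 vs 1140 kJ/mol).
Ar > O: period and group pull opposite ways; the across-period shift dominates (1521 vs 1314 kJ/mol).
Tabulated first ionization energy (kJ/mol): O 1314, Ar 1521, Ga 579, Br 1140, I 1008.
So from highest to lowest: Ar > O > Br > I > Ga.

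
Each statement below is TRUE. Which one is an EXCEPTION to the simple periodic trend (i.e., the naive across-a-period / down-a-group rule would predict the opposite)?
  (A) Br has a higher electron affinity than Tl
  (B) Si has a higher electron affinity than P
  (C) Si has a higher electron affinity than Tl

(B)

The general trend: electron affinity increases across a period and decreases down a group.
(A) Br (period 4, group 17) vs Tl (period 6, group 13): the stated order agrees with the simple trend.
(B) Si (period 3, group 14) vs P (period 3, group 15): the stated order contradicts the simple trend.
(C) Si (period 3, group 14) vs Tl (period 6, group 13): the stated order agrees with the simple trend.
The exception is (B): adding an electron to P's half-filled 3p³ is unfavourable, so Si (3p²) has the more exothermic EA.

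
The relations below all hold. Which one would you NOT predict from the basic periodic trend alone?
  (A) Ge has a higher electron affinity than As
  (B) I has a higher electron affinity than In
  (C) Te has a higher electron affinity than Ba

The general trend: electron affinity increases across a period and decreases down a group.
(A) Ge (period 4, group 14) vs As (period 4, group 15): the stated order contradicts the simple trend.
(B) I (period 5, group 17) vs In (period 5, group 13): the stated order agrees with the simple trend.
(C) Te (period 5, group 16) vs Ba (period 6, group 2): the stated order agrees with the simple trend.
The exception is (A): adding an electron to As's half-filled 4p³ is unfavourable, so Ge (4p²) has the more exothermic EA.

(A)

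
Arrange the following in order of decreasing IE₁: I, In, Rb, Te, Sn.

Removing the outermost electron gets harder across a period and easier down a group.
All lie in period 5, so first ionization energy increases left to right.
So from highest to lowest: I > Te > Sn > In > Rb.

I, Te, Sn, In, Rb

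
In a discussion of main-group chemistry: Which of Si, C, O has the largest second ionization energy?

IE_2 is the cost of taking one more electron from the +1 cation: Si⁺ still has 3 valence electrons; C⁺ still has 3 valence electrons; O⁺ still has 5 valence electrons.
All are still removing valence electrons, so compare the +1 ions as you would atoms: IE_2 generally rises across a period (higher Z_eff) and falls down a group (larger shell), subject to the usual subshell exceptions.
Valence configurations: Si⁺ [Ne]3s²3p¹, C⁺ [He]2s²2p¹, O⁺ [He]2s²2p³.
Tabulated IE_2 (kJ/mol): Si 1577, C 2353, O 3388.
Putting it together, IE_2: Si < C < O.

O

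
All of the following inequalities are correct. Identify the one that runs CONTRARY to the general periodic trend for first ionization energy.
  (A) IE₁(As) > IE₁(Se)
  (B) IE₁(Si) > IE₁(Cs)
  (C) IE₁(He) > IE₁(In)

(A)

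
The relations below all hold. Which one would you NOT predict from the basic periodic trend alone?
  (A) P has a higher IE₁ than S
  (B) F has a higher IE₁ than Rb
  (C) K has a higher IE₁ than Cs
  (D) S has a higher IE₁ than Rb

(A)

The general trend: IE₁ increases across a period and decreases down a group.
(A) P (period 3, group 15) vs S (period 3, group 16): the stated order contradicts the simple trend.
(B) F (period 2, group 17) vs Rb (period 5, group 1): the stated order agrees with the simple trend.
(C) K (period 4, group 1) vs Cs (period 6, group 1): the stated order agrees with the simple trend.
(D) S (period 3, group 16) vs Rb (period 5, group 1): the stated order agrees with the simple trend.
The exception is (A): S (3p⁴) ionizes more easily than half-filled P (3p³) because the paired 3p electron in S is pushed out by e⁻–e⁻ repulsion.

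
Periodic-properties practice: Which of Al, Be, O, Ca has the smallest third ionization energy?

Al

The third ionization energy removes an electron from the +2 ion. For each element: Al²⁺ still has 1 valence electron; Be²⁺ is the bare [He] core; O²⁺ still has 4 valence electrons; Ca²⁺ is the bare [Ar] core.
Usually core removal costs more than valence removal, but here the competition is close: a tightly held n=2 valence electron can cost more to remove than an n=3 core electron, so the actual values have to decide it.
Valence configurations: Al²⁺ [Ne]3s¹, O²⁺ [He]2s²2p².
Approximate IE_3 values (kJ/mol): Al 2745, Be 14849, O 5300, Ca 4912.
So the third ionization energies run Al < Ca < O < Be.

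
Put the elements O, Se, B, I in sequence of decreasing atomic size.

I, Se, B, O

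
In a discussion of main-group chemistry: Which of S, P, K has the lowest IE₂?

P

The second ionization energy removes an electron from the +1 ion. For each element: S⁺ still has 5 valence electrons; P⁺ still has 4 valence electrons; K⁺ is the bare [Ar] core.
Pulling an electron out of a noble-gas core costs far more than removing a remaining valence electron, so K sits at the high end of IE_2.
Valence configurations: S⁺ [Ne]3s²3p³, P⁺ [Ne]3s²3p².
Tabulated IE_2 (kJ/mol): S 2252, P 1907, K 3052.
So the second ionization energies run P < S < K.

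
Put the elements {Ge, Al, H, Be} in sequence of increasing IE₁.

Removing the outermost electron gets harder across a period and easier down a group.
A diagonal step moves right (one effect) and down (the opposite effect) at once.
Ge > Al: the two effects oppose for this pair; the across-period effect wins (762 vs 578 kJ/mol).
Be > Ge: the two effects oppose for this pair; the down-group effect wins (900 vs 762 kJ/mol).
H > Be: the two effects oppose for this pair; the down-group effect wins (1312 vs 900 kJ/mol).
Tabulated first ionization energy (kJ/mol): H 1312, Be 900, Al 578, Ge 762.
So from lowest to highest: Al < Ge < Be < H.

Al, Ge, Be, H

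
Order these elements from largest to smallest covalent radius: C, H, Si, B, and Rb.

H is in period 1, group 1; B is in period 2, group 13; C is in period 2, group 14; Si is in period 3, group 14; Rb is in period 5, group 1.
Moving right in a period, electrons are added to the same shell under a stronger nuclear pull, so atoms get smaller; moving down, a new shell is opened and atoms get larger.
Neither a single period nor a single group — weigh both effects.
C > H: period and group pull opposite ways; the down-group shift dominates (75 vs 32 pm).
B > C: both are in period 2; the period trend gives B the larger value.
Si > B: the two effects oppose for this pair; the down-group effect wins (116 vs 85 pm).
Rb > Si: relative to Si, both the across-period and down-group shifts push Rb's atomic radius up.
Tabulated atomic radius (pm): H 32, B 85, C 75, Si 116, Rb 210.
So from largest to smallest: Rb > Si > B > C > H.

Rb > Si > B > C > H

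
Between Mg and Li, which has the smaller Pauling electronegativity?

Li

EN rises left→right (higher Z_eff, smaller atoms) and falls top→bottom (larger, more shielded atoms).
A diagonal step moves right (one effect) and down (the opposite effect) at once.
Mg > Li: the two effects oppose for this pair; the across-period effect wins (1.31 vs 0.98).
Approximate values (Pauling): Li 0.98, Mg 1.31.
So Li has the smaller Pauling electronegativity (Li < Mg).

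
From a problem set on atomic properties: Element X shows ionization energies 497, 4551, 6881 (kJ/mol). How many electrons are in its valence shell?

1

Look for the largest jump between consecutive ionization energies: IE2/IE1 ≈ 9.2, far larger than any earlier ratio.
That jump marks the point where a core electron is being removed. So the atom has 1 valence electron.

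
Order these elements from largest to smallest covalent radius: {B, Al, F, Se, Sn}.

Sn, Al, Se, B, F

B is in period 2, group 13; F is in period 2, group 17; Al is in period 3, group 13; Se is in period 4, group 16; Sn is in period 5, group 14.
Radius decreases left→right (rising Z_eff, same n) and increases top→bottom (higher n).
Neither a single period nor a single group — weigh both effects.
B > F: B lies to the left of F in period 2, so the across-period effect alone puts B larger.
Se > B: the two effects oppose for this pair; the down-group effect wins (116 vs 85 pm).
Al > Se: the two effects oppose for this pair; the across-period effect wins (126 vs 116 pm).
Sn > Al: the two effects oppose for this pair; the down-group effect wins (140 vs 126 pm).
For reference (pm): B 85, F 64, Al 126, Se 116, Sn 140.
So from largest to smallest: Sn > Al > Se > B > F.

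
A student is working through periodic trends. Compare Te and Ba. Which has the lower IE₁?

Te is in period 5, group 16; Ba is in period 6, group 2.
IE₁ increases left→right with effective nuclear charge and decreases top→bottom as the valence shell moves farther out.
Here both period and group differ, so the two effects have to be weighed against each other.
Te > Ba: both effects reinforce here, so Te is clearly the higher of the two.
Approximate values (kJ/mol): Te 869, Ba 503.
So Ba has the lower IE₁ (Ba < Te).

Ba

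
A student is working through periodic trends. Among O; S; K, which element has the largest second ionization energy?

After 1 electron has been removed, what remains? O⁺ still has 5 valence electrons; S⁺ still has 5 valence electrons; K⁺ is the bare [Ar] core.
Usually core removal costs more than valence removal, but here the competition is close: a tightly held n=2 valence electron can cost more to remove than an n=3 core electron, so the actual values have to decide it.
Valence configurations: O⁺ [He]2s²2p³, S⁺ [Ne]3s²3p³.
The numbers (kJ/mol): O 3388, S 2252, K 3052.
Hence IE_2: S < K < O.

O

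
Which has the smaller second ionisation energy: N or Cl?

Cl

Consider each +1 ion: N⁺ still has 4 valence electrons; Cl⁺ still has 6 valence electrons.
All are still removing valence electrons, so compare the +1 ions as you would atoms: IE_2 generally rises across a period (higher Z_eff) and falls down a group (larger shell), subject to the usual subshell exceptions.
Valence configurations: N⁺ [He]2s²2p², Cl⁺ [Ne]3s²3p⁴.
Approximate IE_2 values (kJ/mol): N 2856, Cl 2298.
Hence IE_2: Cl < N.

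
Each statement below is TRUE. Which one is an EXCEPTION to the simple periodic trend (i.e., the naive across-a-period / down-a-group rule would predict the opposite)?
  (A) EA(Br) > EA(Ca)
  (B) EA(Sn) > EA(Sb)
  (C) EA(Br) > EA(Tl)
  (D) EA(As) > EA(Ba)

(B)

The general trend: electron affinity increases across a period and decreases down a group.
(A) Br (period 4, group 17) vs Ca (period 4, group 2): the stated order agrees with the simple trend.
(B) Sn (period 5, group 14) vs Sb (period 5, group 15): the stated order contradicts the simple trend.
(C) Br (period 4, group 17) vs Tl (period 6, group 13): the stated order agrees with the simple trend.
(D) As (period 4, group 15) vs Ba (period 6, group 2): the stated order agrees with the simple trend.
The exception is (B): adding an electron to Sb's half-filled 5p³ is unfavourable, so Sn has the more exothermic EA.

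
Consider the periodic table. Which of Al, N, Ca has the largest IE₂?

Consider each +1 ion: Al⁺ still has 2 valence electrons; N⁺ still has 4 valence electrons; Ca⁺ still has 1 valence electron.
All are still removing valence electrons, so compare the +1 ions as you would atoms: IE_2 generally rises across a period (higher Z_eff) and falls down a group (larger shell), subject to the usual subshell exceptions.
Valence configurations: Al⁺ [Ne]3s², N⁺ [He]2s²2p², Ca⁺ [Ar]4s¹.
Approximate IE_2 values (kJ/mol): Al 1817, N 2856, Ca 1145.
Hence IE_2: Ca < Al < N.

N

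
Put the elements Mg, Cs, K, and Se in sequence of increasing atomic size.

Se < Mg < K < Cs

Mg is in period 3, group 2; K is in period 4, group 1; Se is in period 4, group 16; Cs is in period 6, group 1.
Across a period the added protons contract the valence shell; down a group each new principal shell makes the atom larger.
Neither a single period nor a single group — weigh both effects.
Mg > Se: period and group pull opposite ways; the across-period shift dominates (139 vs 116 pm).
K > Mg: both effects reinforce here, so K is clearly the larger of the two.
Cs > K: they share group 1; the group trend gives Cs the larger value.
Tabulated atomic radius (pm): Mg 139, K 196, Se 116, Cs 232.
So from smallest to largest: Se < Mg < K < Cs.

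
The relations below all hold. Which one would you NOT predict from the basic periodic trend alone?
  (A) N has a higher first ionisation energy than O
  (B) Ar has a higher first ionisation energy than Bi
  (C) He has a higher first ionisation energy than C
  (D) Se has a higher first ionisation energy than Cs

(A)

The general trend: first ionisation energy increases across a period and decreases down a group.
(A) N (period 2, group 15) vs O (period 2, group 16): the stated order contradicts the simple trend.
(B) Ar (period 3, group 18) vs Bi (period 6, group 15): the stated order agrees with the simple trend.
(C) He (period 1, group 18) vs C (period 2, group 14): the stated order agrees with the simple trend.
(D) Se (period 4, group 16) vs Cs (period 6, group 1): the stated order agrees with the simple trend.
The exception is (A): pairing an electron in O's 2p⁴ costs repulsion energy, so O ionizes more easily than half-filled N (2p³).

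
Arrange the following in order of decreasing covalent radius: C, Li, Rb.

Rb > Li > C

Li is in period 2, group 1; C is in period 2, group 14; Rb is in period 5, group 1.
Radius decreases left→right (rising Z_eff, same n) and increases top→bottom (higher n).
Neither a single period nor a single group — weigh both effects.
Li > C: Li lies to the left of C in period 2, so the across-period effect alone puts Li larger.
Rb > Li: they share group 1; the group trend gives Rb the larger value.
Approximate values (pm): Li 133, C 75, Rb 210.
So from largest to smallest: Rb > Li > C.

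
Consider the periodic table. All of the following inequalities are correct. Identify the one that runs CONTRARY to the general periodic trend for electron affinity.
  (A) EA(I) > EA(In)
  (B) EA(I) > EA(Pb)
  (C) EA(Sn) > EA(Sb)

The general trend: electron affinity increases across a period and decreases down a group.
(A) I (period 5, group 17) vs In (period 5, group 13): the stated order agrees with the simple trend.
(B) I (period 5, group 17) vs Pb (period 6, group 14): the stated order agrees with the simple trend.
(C) Sn (period 5, group 14) vs Sb (period 5, group 15): the stated order contradicts the simple trend.
The exception is (C): adding an electron to Sb's half-filled 5p³ is unfavourable, so Sn has the more exothermic EA.

(C)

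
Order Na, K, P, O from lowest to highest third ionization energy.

P < K < O < Na

IE_3 is the cost of taking one more electron from the +2 cation: Na²⁺ is already 1 electron into the core; K²⁺ is already 1 electron into the core; P²⁺ still has 3 valence electrons; O²⁺ still has 4 valence electrons.
Usually core removal costs more than valence removal, but here the competition is close: a tightly held n=2 valence electron can cost more to remove than an n=3 core electron, so the actual values have to decide it.
Valence configurations: P²⁺ [Ne]3s²3p¹, O²⁺ [He]2s²2p².
Tabulated IE_3 (kJ/mol): Na 6910, K 4420, P 2914, O 5300.
So the third ionization energies run P < K < O < Na.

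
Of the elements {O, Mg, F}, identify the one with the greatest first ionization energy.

F

O is in period 2, group 16; F is in period 2, group 17; Mg is in period 3, group 2.
First ionization energy rises across a period (greater Z_eff holds electrons more tightly) and falls down a group (valence electrons are farther from the nucleus).
Here both period and group differ, so the two effects have to be weighed against each other.
O > Mg: both effects reinforce here, so O is clearly the higher of the two.
F > O: F lies to the right of O in period 2, so the across-period effect alone puts F higher.
For reference (kJ/mol): O 1314, F 1681, Mg 738.
The greatest first ionization energy among these belongs to F.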